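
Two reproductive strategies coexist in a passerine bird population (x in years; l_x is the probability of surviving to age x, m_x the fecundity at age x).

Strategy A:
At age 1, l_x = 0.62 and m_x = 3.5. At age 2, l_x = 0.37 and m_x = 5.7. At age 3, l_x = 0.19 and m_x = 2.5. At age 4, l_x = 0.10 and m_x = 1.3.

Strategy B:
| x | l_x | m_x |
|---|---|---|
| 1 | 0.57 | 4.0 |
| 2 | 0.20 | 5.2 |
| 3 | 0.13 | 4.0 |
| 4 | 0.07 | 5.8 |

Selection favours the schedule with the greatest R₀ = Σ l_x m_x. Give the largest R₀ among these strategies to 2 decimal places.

Strategy A: R₀ = 0.62×3.5 + 0.37×5.7 + 0.19×2.5 + 0.10×1.3 = 4.8840
Strategy B: R₀ = 0.57×4.0 + 0.20×5.2 + 0.13×4.0 + 0.07×5.8 = 4.2460
Highest R₀: strategy A with 4.8840.

4.88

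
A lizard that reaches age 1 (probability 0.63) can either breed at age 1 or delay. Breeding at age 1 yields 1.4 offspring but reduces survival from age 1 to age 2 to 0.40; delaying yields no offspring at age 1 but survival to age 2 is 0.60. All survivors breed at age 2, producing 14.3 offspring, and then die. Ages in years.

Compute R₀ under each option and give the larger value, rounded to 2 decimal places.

5.41

breed at age 1: R₀ = 0.63 × (1.4 + 0.40 × 14.3) = 0.63 × 7.1200 = 4.4856
delay to age 2: R₀ = 0.63 × (0.60 × 14.3) = 0.63 × 8.5800 = 5.4054
Higher: delay to age 2 (5.4054).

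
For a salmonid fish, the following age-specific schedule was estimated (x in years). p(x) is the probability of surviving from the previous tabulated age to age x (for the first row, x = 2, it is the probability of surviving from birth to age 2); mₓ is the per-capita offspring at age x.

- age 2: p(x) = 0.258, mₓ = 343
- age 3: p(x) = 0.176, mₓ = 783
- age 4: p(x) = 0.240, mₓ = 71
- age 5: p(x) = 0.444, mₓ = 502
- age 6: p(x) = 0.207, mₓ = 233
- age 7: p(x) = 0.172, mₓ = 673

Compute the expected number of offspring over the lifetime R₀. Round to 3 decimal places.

127.601

Survivorship from birth: l_x = p_2·p_3·…·p_x.
  l_2 = 0.25800
  l_3 = 0.04541
  l_4 = 0.01090
  l_5 = 0.00484
  l_6 = 0.00100
  l_7 = 0.00017
R₀ = Σ l_x mₓ:
  age 2: 0.25800 × 343 = 88.4940
  age 3: 0.04541 × 783 = 35.5560
  age 4: 0.01090 × 71 = 0.7739
  age 5: 0.00484 × 502 = 2.4297
  age 6: 0.00100 × 233 = 0.2330
  age 7: 0.00017 × 673 = 0.1144
R₀ = 88.4940 + 35.5560 + 0.7739 + 2.4297 + 0.2330 + 0.1144 = 127.6010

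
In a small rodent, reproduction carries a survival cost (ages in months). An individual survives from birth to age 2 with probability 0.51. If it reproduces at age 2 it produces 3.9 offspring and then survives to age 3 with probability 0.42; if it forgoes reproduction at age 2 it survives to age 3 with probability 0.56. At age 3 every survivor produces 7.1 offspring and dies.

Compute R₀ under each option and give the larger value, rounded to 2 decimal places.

3.51

breed at age 2: R₀ = 0.51 × (3.9 + 0.42 × 7.1) = 0.51 × 6.8820 = 3.5098
delay to age 3: R₀ = 0.51 × (0.56 × 7.1) = 0.51 × 3.9760 = 2.0278
Higher: breed at age 2 (3.5098).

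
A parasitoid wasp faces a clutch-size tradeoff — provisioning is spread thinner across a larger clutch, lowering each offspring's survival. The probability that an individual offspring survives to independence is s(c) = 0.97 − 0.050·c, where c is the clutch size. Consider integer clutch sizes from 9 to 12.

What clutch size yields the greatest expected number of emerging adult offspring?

10

Expected emerging adult offspring = c × s(c):
  c=9: 9 × 0.520 = 4.680
  c=10: 10 × 0.470 = 4.700
  c=11: 11 × 0.420 = 4.620
  c=12: 12 × 0.370 = 4.440
Maximum at c = 10 (4.700 emerging adult offspring).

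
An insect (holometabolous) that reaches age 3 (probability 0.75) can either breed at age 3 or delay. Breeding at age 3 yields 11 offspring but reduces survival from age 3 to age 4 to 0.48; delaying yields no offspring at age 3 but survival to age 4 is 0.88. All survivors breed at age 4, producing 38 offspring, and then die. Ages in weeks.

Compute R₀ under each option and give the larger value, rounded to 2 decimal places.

breed at age 3: R₀ = 0.75 × (11 + 0.48 × 38) = 0.75 × 29.2400 = 21.9300
delay to age 4: R₀ = 0.75 × (0.88 × 38) = 0.75 × 33.4400 = 25.0800
Higher: delay to age 4 (25.0800).

25.08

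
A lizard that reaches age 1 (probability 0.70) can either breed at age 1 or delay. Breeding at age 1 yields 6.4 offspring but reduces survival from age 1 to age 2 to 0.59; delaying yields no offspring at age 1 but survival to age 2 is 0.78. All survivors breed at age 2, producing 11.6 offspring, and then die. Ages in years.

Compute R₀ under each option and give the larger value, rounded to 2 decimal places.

9.27

breed at age 1: R₀ = 0.70 × (6.4 + 0.59 × 11.6) = 0.70 × 13.2440 = 9.2708
delay to age 2: R₀ = 0.70 × (0.78 × 11.6) = 0.70 × 9.0480 = 6.3336
Higher: breed at age 1 (9.2708).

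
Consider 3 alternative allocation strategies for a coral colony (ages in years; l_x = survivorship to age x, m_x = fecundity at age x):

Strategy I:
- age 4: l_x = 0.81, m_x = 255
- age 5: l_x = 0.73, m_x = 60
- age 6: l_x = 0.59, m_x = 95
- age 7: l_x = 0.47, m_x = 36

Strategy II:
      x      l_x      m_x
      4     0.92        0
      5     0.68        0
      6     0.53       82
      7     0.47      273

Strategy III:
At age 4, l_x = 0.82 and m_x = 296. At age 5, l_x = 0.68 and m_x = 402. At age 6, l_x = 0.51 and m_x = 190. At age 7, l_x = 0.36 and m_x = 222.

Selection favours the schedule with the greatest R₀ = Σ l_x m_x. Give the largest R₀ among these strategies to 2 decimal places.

Strategy I: R₀ = 0.81×255 + 0.73×60 + 0.59×95 + 0.47×36 = 323.3200
Strategy II: R₀ = 0.92×0 + 0.68×0 + 0.53×82 + 0.47×273 = 171.7700
Strategy III: R₀ = 0.82×296 + 0.68×402 + 0.51×190 + 0.36×222 = 692.9000
Highest R₀: strategy III with 692.9000.

692.90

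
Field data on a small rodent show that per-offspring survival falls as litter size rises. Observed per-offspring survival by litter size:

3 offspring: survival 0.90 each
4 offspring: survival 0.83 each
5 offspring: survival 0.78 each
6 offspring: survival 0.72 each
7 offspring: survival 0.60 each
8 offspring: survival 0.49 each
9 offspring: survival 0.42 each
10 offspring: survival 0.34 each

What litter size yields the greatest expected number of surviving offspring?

6

Expected surviving offspring = c × s(c):
  c=3: 3 × 0.90 = 2.700
  c=4: 4 × 0.83 = 3.320
  c=5: 5 × 0.78 = 3.900
  c=6: 6 × 0.72 = 4.320
  c=7: 7 × 0.60 = 4.200
  c=8: 8 × 0.49 = 3.920
  c=9: 9 × 0.42 = 3.780
  c=10: 10 × 0.34 = 3.400
Maximum at c = 6 (4.320 surviving offspring).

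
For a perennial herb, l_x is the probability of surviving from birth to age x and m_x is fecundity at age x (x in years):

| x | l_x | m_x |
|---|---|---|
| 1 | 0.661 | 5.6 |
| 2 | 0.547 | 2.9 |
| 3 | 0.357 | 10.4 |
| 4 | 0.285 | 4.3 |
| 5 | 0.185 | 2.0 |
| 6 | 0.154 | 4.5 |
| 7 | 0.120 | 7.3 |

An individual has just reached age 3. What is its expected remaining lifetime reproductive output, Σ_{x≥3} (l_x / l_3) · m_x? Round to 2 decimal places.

l_3 = 0.357. Conditional survival from age 3 to x is l_x / l_3.
  x=3: (0.357/0.357) × 10.4 = 10.4000
  x=4: (0.285/0.357) × 4.3 = 3.4328
  x=5: (0.185/0.357) × 2.0 = 1.0364
  x=6: (0.154/0.357) × 4.5 = 1.9412
  x=7: (0.120/0.357) × 7.3 = 2.4538
Sum = 10.4000 + 3.4328 + 1.0364 + 1.9412 + 2.4538 = 19.2641

19.26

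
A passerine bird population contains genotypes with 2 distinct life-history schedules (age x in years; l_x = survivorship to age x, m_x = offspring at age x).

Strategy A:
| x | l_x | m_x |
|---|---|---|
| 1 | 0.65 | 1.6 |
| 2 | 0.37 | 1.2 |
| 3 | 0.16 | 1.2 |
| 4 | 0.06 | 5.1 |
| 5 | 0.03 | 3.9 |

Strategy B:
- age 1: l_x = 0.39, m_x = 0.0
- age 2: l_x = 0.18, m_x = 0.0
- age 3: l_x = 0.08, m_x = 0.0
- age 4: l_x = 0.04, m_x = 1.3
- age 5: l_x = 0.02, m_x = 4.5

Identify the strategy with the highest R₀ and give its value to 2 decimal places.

Strategy A: R₀ = 0.65×1.6 + 0.37×1.2 + 0.16×1.2 + 0.06×5.1 + 0.03×3.9 = 2.0990
Strategy B: R₀ = 0.39×0.0 + 0.18×0.0 + 0.08×0.0 + 0.04×1.3 + 0.02×4.5 = 0.1420
Highest R₀: strategy A with 2.0990.

2.10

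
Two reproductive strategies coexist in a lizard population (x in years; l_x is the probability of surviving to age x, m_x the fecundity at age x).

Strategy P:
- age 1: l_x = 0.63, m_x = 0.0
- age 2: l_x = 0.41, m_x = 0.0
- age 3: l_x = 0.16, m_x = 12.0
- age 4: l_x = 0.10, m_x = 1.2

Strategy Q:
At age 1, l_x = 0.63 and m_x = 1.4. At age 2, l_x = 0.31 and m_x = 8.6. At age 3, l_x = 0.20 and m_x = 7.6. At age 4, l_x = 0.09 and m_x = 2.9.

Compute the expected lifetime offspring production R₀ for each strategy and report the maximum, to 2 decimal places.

5.33

Strategy P: R₀ = 0.63×0.0 + 0.41×0.0 + 0.16×12.0 + 0.10×1.2 = 2.0400
Strategy Q: R₀ = 0.63×1.4 + 0.31×8.6 + 0.20×7.6 + 0.09×2.9 = 5.3290
Highest R₀: strategy Q with 5.3290.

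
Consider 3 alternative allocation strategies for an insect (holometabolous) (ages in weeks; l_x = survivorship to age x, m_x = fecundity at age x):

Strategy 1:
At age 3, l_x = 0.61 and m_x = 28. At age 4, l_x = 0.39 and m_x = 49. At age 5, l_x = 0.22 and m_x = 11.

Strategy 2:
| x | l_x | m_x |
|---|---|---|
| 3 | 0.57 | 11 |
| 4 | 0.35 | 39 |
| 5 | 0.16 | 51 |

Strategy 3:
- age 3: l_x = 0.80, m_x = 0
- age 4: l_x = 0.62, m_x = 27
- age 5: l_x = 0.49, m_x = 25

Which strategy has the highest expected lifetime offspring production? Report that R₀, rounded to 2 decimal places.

38.61

Strategy 1: R₀ = 0.61×28 + 0.39×49 + 0.22×11 = 38.6100
Strategy 2: R₀ = 0.57×11 + 0.35×39 + 0.16×51 = 28.0800
Strategy 3: R₀ = 0.80×0 + 0.62×27 + 0.49×25 = 28.9900
Highest R₀: strategy 1 with 38.6100.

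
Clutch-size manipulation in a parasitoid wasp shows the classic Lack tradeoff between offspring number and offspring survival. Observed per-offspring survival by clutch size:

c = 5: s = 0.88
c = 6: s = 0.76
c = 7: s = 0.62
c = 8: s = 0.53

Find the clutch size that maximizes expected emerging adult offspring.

6

Expected emerging adult offspring = c × s(c):
  c=5: 5 × 0.88 = 4.400
  c=6: 6 × 0.76 = 4.560
  c=7: 7 × 0.62 = 4.340
  c=8: 8 × 0.53 = 4.240
Maximum at c = 6 (4.560 emerging adult offspring).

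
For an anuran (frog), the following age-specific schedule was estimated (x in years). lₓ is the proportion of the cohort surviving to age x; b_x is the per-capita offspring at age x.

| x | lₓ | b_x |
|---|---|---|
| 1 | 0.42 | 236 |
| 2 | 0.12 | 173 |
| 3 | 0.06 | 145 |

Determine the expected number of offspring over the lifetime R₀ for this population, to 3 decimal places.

128.580

R₀ = Σ lₓ b_x:
  age 1: 0.42 × 236 = 99.1200
  age 2: 0.12 × 173 = 20.7600
  age 3: 0.06 × 145 = 8.7000
R₀ = 99.1200 + 20.7600 + 8.7000 = 128.5800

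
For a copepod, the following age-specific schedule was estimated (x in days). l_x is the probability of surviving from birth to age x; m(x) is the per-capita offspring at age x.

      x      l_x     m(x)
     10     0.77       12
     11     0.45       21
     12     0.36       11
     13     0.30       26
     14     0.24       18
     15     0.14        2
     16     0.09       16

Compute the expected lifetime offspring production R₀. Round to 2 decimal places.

36.49

R₀ = Σ l_x m(x):
  age 10: 0.77 × 12 = 9.2400
  age 11: 0.45 × 21 = 9.4500
  age 12: 0.36 × 11 = 3.9600
  age 13: 0.30 × 26 = 7.8000
  age 14: 0.24 × 18 = 4.3200
  age 15: 0.14 × 2 = 0.2800
  age 16: 0.09 × 16 = 1.4400
R₀ = 9.2400 + 9.4500 + 3.9600 + 7.8000 + 4.3200 + 0.2800 + 1.4400 = 36.4900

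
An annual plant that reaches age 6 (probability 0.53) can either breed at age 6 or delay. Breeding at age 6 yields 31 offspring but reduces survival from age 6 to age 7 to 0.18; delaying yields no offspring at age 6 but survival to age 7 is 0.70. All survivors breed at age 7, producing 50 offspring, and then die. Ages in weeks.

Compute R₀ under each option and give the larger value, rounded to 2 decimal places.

21.20

breed at age 6: R₀ = 0.53 × (31 + 0.18 × 50) = 0.53 × 40.0000 = 21.2000
delay to age 7: R₀ = 0.53 × (0.70 × 50) = 0.53 × 35.0000 = 18.5500
Higher: breed at age 6 (21.2000).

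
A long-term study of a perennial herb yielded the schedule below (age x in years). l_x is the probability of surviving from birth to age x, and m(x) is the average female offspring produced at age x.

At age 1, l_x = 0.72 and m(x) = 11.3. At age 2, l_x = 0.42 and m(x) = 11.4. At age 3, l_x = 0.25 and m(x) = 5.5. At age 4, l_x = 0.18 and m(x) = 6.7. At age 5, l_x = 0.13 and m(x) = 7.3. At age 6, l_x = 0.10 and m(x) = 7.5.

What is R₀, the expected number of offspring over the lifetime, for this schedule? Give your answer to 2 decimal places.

R₀ = Σ l_x m(x):
  age 1: 0.72 × 11.3 = 8.1360
  age 2: 0.42 × 11.4 = 4.7880
  age 3: 0.25 × 5.5 = 1.3750
  age 4: 0.18 × 6.7 = 1.2060
  age 5: 0.13 × 7.3 = 0.9490
  age 6: 0.10 × 7.5 = 0.7500
R₀ = 8.1360 + 4.7880 + 1.3750 + 1.2060 + 0.9490 + 0.7500 = 17.2040

17.20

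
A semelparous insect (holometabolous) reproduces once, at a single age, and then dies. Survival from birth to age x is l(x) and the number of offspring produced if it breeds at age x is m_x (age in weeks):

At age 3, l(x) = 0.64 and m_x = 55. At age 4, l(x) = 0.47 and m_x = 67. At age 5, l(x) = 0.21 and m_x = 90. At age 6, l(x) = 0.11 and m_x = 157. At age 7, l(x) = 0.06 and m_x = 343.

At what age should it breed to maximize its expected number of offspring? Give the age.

Expected offspring if breeding at age x = l(x) × m_x:
  age 3: 0.64 × 55 = 35.200
  age 4: 0.47 × 67 = 31.490
  age 5: 0.21 × 90 = 18.900
  age 6: 0.11 × 157 = 17.270
  age 7: 0.06 × 343 = 20.580
Maximum at age 3 (35.200).

3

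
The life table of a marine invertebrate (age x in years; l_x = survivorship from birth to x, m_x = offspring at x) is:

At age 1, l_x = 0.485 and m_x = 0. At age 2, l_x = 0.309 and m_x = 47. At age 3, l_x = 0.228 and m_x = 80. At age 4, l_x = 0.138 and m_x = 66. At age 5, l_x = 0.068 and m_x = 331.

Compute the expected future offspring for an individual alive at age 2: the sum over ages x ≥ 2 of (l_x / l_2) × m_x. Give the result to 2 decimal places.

l_2 = 0.309. Conditional survival from age 2 to x is l_x / l_2.
  x=2: (0.309/0.309) × 47 = 47.0000
  x=3: (0.228/0.309) × 80 = 59.0291
  x=4: (0.138/0.309) × 66 = 29.4757
  x=5: (0.068/0.309) × 331 = 72.8414
Sum = 47.0000 + 59.0291 + 29.4757 + 72.8414 = 208.3463

208.35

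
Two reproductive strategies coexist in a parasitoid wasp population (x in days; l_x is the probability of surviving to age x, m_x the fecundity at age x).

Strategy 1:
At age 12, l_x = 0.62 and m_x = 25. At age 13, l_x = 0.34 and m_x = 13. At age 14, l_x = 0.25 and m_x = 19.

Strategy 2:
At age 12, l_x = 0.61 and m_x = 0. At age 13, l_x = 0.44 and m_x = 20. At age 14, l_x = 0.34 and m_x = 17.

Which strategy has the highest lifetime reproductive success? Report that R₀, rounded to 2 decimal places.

24.67

Strategy 1: R₀ = 0.62×25 + 0.34×13 + 0.25×19 = 24.6700
Strategy 2: R₀ = 0.61×0 + 0.44×20 + 0.34×17 = 14.5800
Highest R₀: strategy 1 with 24.6700.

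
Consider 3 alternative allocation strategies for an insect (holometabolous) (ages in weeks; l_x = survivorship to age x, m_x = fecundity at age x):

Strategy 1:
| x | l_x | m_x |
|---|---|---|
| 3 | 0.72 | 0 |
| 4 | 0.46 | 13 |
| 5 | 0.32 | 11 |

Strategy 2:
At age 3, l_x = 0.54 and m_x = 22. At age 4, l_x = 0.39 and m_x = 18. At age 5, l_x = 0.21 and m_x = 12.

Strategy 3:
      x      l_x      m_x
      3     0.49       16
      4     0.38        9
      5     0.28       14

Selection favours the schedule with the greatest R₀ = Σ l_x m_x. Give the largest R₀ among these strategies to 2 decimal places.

21.42

Strategy 1: R₀ = 0.72×0 + 0.46×13 + 0.32×11 = 9.5000
Strategy 2: R₀ = 0.54×22 + 0.39×18 + 0.21×12 = 21.4200
Strategy 3: R₀ = 0.49×16 + 0.38×9 + 0.28×14 = 15.1800
Highest R₀: strategy 2 with 21.4200.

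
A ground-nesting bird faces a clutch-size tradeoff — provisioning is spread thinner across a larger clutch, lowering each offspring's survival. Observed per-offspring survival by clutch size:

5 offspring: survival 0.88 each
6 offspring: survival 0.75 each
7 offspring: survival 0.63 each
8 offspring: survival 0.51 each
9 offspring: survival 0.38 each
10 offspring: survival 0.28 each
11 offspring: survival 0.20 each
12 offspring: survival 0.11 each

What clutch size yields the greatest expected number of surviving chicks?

6

Expected surviving chicks = c × s(c):
  c=5: 5 × 0.88 = 4.400
  c=6: 6 × 0.75 = 4.500
  c=7: 7 × 0.63 = 4.410
  c=8: 8 × 0.51 = 4.080
  c=9: 9 × 0.38 = 3.420
  c=10: 10 × 0.28 = 2.800
  c=11: 11 × 0.20 = 2.200
  c=12: 12 × 0.11 = 1.320
Maximum at c = 6 (4.500 surviving chicks).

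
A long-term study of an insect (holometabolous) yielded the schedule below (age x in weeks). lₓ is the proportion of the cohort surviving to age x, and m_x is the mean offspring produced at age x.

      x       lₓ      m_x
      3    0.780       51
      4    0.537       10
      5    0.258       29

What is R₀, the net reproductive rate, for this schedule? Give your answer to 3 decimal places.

52.632

R₀ = Σ lₓ m_x:
  age 3: 0.780 × 51 = 39.7800
  age 4: 0.537 × 10 = 5.3700
  age 5: 0.258 × 29 = 7.4820
R₀ = 39.7800 + 5.3700 + 7.4820 = 52.6320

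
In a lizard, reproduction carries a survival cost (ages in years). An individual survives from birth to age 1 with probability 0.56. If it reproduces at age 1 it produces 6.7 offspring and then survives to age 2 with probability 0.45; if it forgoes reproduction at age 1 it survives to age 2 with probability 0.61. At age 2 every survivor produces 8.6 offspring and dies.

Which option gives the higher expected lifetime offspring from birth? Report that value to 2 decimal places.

breed at age 1: R₀ = 0.56 × (6.7 + 0.45 × 8.6) = 0.56 × 10.5700 = 5.9192
delay to age 2: R₀ = 0.56 × (0.61 × 8.6) = 0.56 × 5.2460 = 2.9378
Higher: breed at age 1 (5.9192).

5.92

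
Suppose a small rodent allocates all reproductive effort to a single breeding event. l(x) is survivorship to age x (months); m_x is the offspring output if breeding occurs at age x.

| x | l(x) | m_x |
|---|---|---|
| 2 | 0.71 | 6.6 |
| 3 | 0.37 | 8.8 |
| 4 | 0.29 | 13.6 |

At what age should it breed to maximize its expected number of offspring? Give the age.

Expected offspring if breeding at age x = l(x) × m_x:
  age 2: 0.71 × 6.6 = 4.686
  age 3: 0.37 × 8.8 = 3.256
  age 4: 0.29 × 13.6 = 3.944
Maximum at age 2 (4.686).

2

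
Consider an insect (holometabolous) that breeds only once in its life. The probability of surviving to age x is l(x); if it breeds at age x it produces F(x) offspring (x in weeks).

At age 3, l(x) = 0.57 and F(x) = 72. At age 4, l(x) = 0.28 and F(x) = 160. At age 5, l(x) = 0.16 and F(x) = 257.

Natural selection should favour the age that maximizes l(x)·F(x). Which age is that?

Expected offspring if breeding at age x = l(x) × F(x):
  age 3: 0.57 × 72 = 41.040
  age 4: 0.28 × 160 = 44.800
  age 5: 0.16 × 257 = 41.120
Maximum at age 4 (44.800).

4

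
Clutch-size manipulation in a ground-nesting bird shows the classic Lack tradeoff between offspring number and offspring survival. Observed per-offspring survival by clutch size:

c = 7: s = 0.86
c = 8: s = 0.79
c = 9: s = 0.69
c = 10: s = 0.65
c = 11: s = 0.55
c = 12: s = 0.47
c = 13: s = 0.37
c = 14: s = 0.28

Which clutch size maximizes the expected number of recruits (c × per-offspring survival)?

Expected recruits = c × s(c):
  c=7: 7 × 0.86 = 6.020
  c=8: 8 × 0.79 = 6.320
  c=9: 9 × 0.69 = 6.210
  c=10: 10 × 0.65 = 6.500
  c=11: 11 × 0.55 = 6.050
  c=12: 12 × 0.47 = 5.640
  c=13: 13 × 0.37 = 4.810
  c=14: 14 × 0.28 = 3.920
Maximum at c = 10 (6.500 recruits).

10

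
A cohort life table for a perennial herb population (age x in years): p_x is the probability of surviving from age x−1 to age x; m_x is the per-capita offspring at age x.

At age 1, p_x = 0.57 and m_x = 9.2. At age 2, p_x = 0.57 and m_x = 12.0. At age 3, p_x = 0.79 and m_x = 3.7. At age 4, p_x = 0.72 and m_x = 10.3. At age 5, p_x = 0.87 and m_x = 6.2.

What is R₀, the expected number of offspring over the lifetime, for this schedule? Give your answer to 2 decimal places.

Survivorship from birth: l_x = p_1·p_2·…·p_x.
  l_1 = 0.57000
  l_2 = 0.32490
  l_3 = 0.25667
  l_4 = 0.18480
  l_5 = 0.16078
R₀ = Σ l_x m_x:
  age 1: 0.57000 × 9.2 = 5.2440
  age 2: 0.32490 × 12.0 = 3.8988
  age 3: 0.25667 × 3.7 = 0.9497
  age 4: 0.18480 × 10.3 = 1.9034
  age 5: 0.16078 × 6.2 = 0.9968
R₀ = 5.2440 + 3.8988 + 0.9497 + 1.9034 + 0.9968 = 12.9928

12.99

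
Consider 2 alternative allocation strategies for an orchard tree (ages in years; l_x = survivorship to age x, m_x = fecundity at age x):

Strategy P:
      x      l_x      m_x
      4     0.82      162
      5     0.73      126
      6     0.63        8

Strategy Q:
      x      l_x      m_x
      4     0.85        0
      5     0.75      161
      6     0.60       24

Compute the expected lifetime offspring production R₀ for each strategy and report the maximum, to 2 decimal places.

Strategy P: R₀ = 0.82×162 + 0.73×126 + 0.63×8 = 229.8600
Strategy Q: R₀ = 0.85×0 + 0.75×161 + 0.60×24 = 135.1500
Highest R₀: strategy P with 229.8600.

229.86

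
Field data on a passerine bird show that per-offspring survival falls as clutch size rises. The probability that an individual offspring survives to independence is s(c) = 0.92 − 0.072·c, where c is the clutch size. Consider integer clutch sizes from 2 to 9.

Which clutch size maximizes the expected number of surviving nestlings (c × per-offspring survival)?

Expected surviving nestlings = c × s(c):
  c=2: 2 × 0.776 = 1.552
  c=3: 3 × 0.704 = 2.112
  c=4: 4 × 0.632 = 2.528
  c=5: 5 × 0.560 = 2.800
  c=6: 6 × 0.488 = 2.928
  c=7: 7 × 0.416 = 2.912
  c=8: 8 × 0.344 = 2.752
  c=9: 9 × 0.272 = 2.448
Maximum at c = 6 (2.928 surviving nestlings).

6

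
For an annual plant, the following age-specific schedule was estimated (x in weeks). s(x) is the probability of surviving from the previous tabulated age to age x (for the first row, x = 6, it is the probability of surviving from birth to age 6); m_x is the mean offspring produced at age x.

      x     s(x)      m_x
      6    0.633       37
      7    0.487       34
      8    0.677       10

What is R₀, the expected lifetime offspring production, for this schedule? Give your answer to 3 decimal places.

35.989

Survivorship from birth: l_x = s_6·s_7·…·s_x.
  l_6 = 0.63300
  l_7 = 0.30827
  l_8 = 0.20870
R₀ = Σ l_x m_x:
  age 6: 0.63300 × 37 = 23.4210
  age 7: 0.30827 × 34 = 10.4812
  age 8: 0.20870 × 10 = 2.0870
R₀ = 23.4210 + 10.4812 + 2.0870 = 35.9892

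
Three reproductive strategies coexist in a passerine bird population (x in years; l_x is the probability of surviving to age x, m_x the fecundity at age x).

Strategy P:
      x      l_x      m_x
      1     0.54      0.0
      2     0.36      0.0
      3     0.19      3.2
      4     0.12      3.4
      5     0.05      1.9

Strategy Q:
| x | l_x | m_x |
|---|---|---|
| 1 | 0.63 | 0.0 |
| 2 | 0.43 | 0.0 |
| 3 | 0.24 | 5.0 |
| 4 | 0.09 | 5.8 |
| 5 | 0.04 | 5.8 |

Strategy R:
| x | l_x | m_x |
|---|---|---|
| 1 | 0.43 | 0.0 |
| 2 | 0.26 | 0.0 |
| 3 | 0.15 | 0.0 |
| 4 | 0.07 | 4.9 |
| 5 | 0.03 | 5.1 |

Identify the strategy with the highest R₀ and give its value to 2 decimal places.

Strategy P: R₀ = 0.54×0.0 + 0.36×0.0 + 0.19×3.2 + 0.12×3.4 + 0.05×1.9 = 1.1110
Strategy Q: R₀ = 0.63×0.0 + 0.43×0.0 + 0.24×5.0 + 0.09×5.8 + 0.04×5.8 = 1.9540
Strategy R: R₀ = 0.43×0.0 + 0.26×0.0 + 0.15×0.0 + 0.07×4.9 + 0.03×5.1 = 0.4960
Highest R₀: strategy Q with 1.9540.

1.95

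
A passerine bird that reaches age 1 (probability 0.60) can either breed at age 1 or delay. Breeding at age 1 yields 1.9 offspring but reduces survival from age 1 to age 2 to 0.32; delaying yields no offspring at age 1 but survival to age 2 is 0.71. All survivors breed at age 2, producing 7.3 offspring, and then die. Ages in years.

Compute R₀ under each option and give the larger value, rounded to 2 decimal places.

3.11

breed at age 1: R₀ = 0.60 × (1.9 + 0.32 × 7.3) = 0.60 × 4.2360 = 2.5416
delay to age 2: R₀ = 0.60 × (0.71 × 7.3) = 0.60 × 5.1830 = 3.1098
Higher: delay to age 2 (3.1098).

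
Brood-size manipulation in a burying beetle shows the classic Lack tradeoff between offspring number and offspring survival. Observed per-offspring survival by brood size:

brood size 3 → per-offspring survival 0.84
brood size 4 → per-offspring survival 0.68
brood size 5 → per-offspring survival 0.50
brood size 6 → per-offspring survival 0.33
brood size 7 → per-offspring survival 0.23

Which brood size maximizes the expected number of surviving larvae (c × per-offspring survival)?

4

Expected surviving larvae = c × s(c):
  c=3: 3 × 0.84 = 2.520
  c=4: 4 × 0.68 = 2.720
  c=5: 5 × 0.50 = 2.500
  c=6: 6 × 0.33 = 1.980
  c=7: 7 × 0.23 = 1.610
Maximum at c = 4 (2.720 surviving larvae).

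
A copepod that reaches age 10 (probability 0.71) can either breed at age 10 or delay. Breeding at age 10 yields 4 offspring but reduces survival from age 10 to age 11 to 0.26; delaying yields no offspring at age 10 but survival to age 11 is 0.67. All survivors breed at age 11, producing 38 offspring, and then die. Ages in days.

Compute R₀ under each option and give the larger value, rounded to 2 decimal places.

breed at age 10: R₀ = 0.71 × (4 + 0.26 × 38) = 0.71 × 13.8800 = 9.8548
delay to age 11: R₀ = 0.71 × (0.67 × 38) = 0.71 × 25.4600 = 18.0766
Higher: delay to age 11 (18.0766).

18.08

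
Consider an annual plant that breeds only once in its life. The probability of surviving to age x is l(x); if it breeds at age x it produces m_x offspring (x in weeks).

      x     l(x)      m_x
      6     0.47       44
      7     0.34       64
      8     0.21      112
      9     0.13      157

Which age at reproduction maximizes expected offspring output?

8

Expected offspring if breeding at age x = l(x) × m_x:
  age 6: 0.47 × 44 = 20.680
  age 7: 0.34 × 64 = 21.760
  age 8: 0.21 × 112 = 23.520
  age 9: 0.13 × 157 = 20.410
Maximum at age 8 (23.520).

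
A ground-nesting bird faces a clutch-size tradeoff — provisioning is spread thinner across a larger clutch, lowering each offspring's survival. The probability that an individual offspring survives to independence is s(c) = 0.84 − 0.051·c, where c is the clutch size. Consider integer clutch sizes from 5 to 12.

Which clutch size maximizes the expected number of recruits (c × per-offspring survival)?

8

Expected recruits = c × s(c):
  c=5: 5 × 0.585 = 2.925
  c=6: 6 × 0.534 = 3.204
  c=7: 7 × 0.483 = 3.381
  c=8: 8 × 0.432 = 3.456
  c=9: 9 × 0.381 = 3.429
  c=10: 10 × 0.330 = 3.300
  c=11: 11 × 0.279 = 3.069
  c=12: 12 × 0.228 = 2.736
Maximum at c = 8 (3.456 recruits).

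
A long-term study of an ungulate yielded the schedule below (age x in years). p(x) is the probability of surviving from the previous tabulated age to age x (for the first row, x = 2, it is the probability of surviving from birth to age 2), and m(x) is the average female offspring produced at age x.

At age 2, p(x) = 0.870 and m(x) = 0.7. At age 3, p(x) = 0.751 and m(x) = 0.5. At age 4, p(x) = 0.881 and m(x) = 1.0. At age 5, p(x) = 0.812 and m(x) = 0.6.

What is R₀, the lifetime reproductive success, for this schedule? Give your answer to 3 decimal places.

Survivorship from birth: l_x = p_2·p_3·…·p_x.
  l_2 = 0.87000
  l_3 = 0.65337
  l_4 = 0.57562
  l_5 = 0.46740
R₀ = Σ l_x m(x):
  age 2: 0.87000 × 0.7 = 0.6090
  age 3: 0.65337 × 0.5 = 0.3267
  age 4: 0.57562 × 1.0 = 0.5756
  age 5: 0.46740 × 0.6 = 0.2804
R₀ = 0.6090 + 0.3267 + 0.5756 + 0.2804 = 1.7917

1.792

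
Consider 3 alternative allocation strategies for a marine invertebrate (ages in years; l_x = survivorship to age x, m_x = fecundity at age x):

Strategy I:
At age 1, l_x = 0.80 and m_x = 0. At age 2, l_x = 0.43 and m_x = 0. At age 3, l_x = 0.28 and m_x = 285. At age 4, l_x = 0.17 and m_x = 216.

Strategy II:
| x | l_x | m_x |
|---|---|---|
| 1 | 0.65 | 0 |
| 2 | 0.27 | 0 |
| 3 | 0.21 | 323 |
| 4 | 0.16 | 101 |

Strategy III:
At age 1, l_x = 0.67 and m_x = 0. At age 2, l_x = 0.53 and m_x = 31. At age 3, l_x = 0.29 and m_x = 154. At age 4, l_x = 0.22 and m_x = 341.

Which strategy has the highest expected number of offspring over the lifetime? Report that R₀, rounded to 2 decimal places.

Strategy I: R₀ = 0.80×0 + 0.43×0 + 0.28×285 + 0.17×216 = 116.5200
Strategy II: R₀ = 0.65×0 + 0.27×0 + 0.21×323 + 0.16×101 = 83.9900
Strategy III: R₀ = 0.67×0 + 0.53×31 + 0.29×154 + 0.22×341 = 136.1100
Highest R₀: strategy III with 136.1100.

136.11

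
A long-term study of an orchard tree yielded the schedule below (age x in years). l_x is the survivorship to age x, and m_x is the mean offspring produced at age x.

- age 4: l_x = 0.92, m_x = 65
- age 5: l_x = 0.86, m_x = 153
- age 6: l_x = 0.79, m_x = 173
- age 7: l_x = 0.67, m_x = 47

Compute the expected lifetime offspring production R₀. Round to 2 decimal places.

R₀ = Σ l_x m_x:
  age 4: 0.92 × 65 = 59.8000
  age 5: 0.86 × 153 = 131.5800
  age 6: 0.79 × 173 = 136.6700
  age 7: 0.67 × 47 = 31.4900
R₀ = 59.8000 + 131.5800 + 136.6700 + 31.4900 = 359.5400

359.54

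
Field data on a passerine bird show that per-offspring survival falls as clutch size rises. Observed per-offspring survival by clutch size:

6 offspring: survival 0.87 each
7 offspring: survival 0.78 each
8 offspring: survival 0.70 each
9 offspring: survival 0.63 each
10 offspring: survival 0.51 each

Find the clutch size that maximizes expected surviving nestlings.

Expected surviving nestlings = c × s(c):
  c=6: 6 × 0.87 = 5.220
  c=7: 7 × 0.78 = 5.460
  c=8: 8 × 0.70 = 5.600
  c=9: 9 × 0.63 = 5.670
  c=10: 10 × 0.51 = 5.100
Maximum at c = 9 (5.670 surviving nestlings).

9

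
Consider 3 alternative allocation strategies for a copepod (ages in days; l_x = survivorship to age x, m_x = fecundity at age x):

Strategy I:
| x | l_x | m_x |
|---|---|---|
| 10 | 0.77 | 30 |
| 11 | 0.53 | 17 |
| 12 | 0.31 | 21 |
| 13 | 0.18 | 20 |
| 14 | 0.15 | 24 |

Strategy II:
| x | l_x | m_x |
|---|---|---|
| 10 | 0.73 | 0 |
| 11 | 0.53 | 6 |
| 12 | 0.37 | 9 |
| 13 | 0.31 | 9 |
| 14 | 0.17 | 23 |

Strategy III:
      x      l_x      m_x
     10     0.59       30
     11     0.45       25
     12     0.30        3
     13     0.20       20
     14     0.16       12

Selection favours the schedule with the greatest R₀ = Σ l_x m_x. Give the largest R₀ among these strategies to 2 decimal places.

45.82

Strategy I: R₀ = 0.77×30 + 0.53×17 + 0.31×21 + 0.18×20 + 0.15×24 = 45.8200
Strategy II: R₀ = 0.73×0 + 0.53×6 + 0.37×9 + 0.31×9 + 0.17×23 = 13.2100
Strategy III: R₀ = 0.59×30 + 0.45×25 + 0.30×3 + 0.20×20 + 0.16×12 = 35.7700
Highest R₀: strategy I with 45.8200.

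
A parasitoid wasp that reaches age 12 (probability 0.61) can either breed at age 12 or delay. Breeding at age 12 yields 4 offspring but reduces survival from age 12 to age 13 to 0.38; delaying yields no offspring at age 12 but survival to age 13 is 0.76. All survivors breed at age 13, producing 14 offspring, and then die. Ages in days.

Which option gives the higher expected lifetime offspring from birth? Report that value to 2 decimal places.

6.49

breed at age 12: R₀ = 0.61 × (4 + 0.38 × 14) = 0.61 × 9.3200 = 5.6852
delay to age 13: R₀ = 0.61 × (0.76 × 14) = 0.61 × 10.6400 = 6.4904
Higher: delay to age 13 (6.4904).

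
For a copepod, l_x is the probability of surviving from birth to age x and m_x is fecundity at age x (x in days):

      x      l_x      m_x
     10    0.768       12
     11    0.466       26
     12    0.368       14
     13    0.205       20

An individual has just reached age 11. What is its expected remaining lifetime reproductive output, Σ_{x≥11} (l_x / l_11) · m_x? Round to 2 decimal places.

l_11 = 0.466. Conditional survival from age 11 to x is l_x / l_11.
  x=11: (0.466/0.466) × 26 = 26.0000
  x=12: (0.368/0.466) × 14 = 11.0558
  x=13: (0.205/0.466) × 20 = 8.7983
Sum = 26.0000 + 11.0558 + 8.7983 = 45.8541

45.85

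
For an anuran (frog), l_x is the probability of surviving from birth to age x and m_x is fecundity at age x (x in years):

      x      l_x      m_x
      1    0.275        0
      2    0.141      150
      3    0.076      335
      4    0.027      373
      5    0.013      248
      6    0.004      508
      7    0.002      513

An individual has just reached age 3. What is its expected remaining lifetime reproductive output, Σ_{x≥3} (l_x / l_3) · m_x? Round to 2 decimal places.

550.17

l_3 = 0.076. Conditional survival from age 3 to x is l_x / l_3.
  x=3: (0.076/0.076) × 335 = 335.0000
  x=4: (0.027/0.076) × 373 = 132.5132
  x=5: (0.013/0.076) × 248 = 42.4211
  x=6: (0.004/0.076) × 508 = 26.7368
  x=7: (0.002/0.076) × 513 = 13.5000
Sum = 335.0000 + 132.5132 + 42.4211 + 26.7368 + 13.5000 = 550.1711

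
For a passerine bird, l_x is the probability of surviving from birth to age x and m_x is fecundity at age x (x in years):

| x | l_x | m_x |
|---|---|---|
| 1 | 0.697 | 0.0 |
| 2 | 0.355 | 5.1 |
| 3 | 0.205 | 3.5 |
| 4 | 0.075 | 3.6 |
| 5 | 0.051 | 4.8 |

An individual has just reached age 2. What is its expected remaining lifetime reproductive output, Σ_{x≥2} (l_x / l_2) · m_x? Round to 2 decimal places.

8.57

l_2 = 0.355. Conditional survival from age 2 to x is l_x / l_2.
  x=2: (0.355/0.355) × 5.1 = 5.1000
  x=3: (0.205/0.355) × 3.5 = 2.0211
  x=4: (0.075/0.355) × 3.6 = 0.7606
  x=5: (0.051/0.355) × 4.8 = 0.6896
Sum = 5.1000 + 2.0211 + 0.7606 + 0.6896 = 8.5713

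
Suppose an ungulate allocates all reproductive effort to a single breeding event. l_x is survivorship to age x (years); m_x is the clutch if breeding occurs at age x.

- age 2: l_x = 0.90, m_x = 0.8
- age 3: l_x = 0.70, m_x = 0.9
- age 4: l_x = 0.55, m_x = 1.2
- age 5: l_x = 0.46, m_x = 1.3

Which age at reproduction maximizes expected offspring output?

2

Expected offspring if breeding at age x = l_x × m_x:
  age 2: 0.90 × 0.8 = 0.720
  age 3: 0.70 × 0.9 = 0.630
  age 4: 0.55 × 1.2 = 0.660
  age 5: 0.46 × 1.3 = 0.598
Maximum at age 2 (0.720).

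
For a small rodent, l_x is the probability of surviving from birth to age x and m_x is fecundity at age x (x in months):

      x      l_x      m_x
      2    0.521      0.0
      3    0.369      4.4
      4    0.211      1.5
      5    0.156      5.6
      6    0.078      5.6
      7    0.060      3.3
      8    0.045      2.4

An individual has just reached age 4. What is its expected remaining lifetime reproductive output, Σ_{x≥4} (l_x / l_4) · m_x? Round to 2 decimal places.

l_4 = 0.211. Conditional survival from age 4 to x is l_x / l_4.
  x=4: (0.211/0.211) × 1.5 = 1.5000
  x=5: (0.156/0.211) × 5.6 = 4.1403
  x=6: (0.078/0.211) × 5.6 = 2.0701
  x=7: (0.060/0.211) × 3.3 = 0.9384
  x=8: (0.045/0.211) × 2.4 = 0.5118
Sum = 1.5000 + 4.1403 + 2.0701 + 0.9384 + 0.5118 = 9.1607

9.16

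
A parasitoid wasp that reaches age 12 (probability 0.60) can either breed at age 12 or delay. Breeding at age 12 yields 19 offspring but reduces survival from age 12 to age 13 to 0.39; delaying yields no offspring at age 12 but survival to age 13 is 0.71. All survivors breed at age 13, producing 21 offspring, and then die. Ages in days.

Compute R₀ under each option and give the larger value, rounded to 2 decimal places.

breed at age 12: R₀ = 0.60 × (19 + 0.39 × 21) = 0.60 × 27.1900 = 16.3140
delay to age 13: R₀ = 0.60 × (0.71 × 21) = 0.60 × 14.9100 = 8.9460
Higher: breed at age 12 (16.3140).

16.31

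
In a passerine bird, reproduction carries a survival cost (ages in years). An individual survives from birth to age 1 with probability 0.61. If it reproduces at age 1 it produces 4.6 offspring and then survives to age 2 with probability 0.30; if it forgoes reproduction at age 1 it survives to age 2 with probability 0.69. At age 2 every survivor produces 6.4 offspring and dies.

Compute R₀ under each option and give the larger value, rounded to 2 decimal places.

3.98

breed at age 1: R₀ = 0.61 × (4.6 + 0.30 × 6.4) = 0.61 × 6.5200 = 3.9772
delay to age 2: R₀ = 0.61 × (0.69 × 6.4) = 0.61 × 4.4160 = 2.6938
Higher: breed at age 1 (3.9772).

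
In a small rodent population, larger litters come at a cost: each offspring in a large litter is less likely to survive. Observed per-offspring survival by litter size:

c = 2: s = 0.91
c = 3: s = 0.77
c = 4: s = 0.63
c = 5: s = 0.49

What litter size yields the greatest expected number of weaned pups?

4

Expected weaned pups = c × s(c):
  c=2: 2 × 0.91 = 1.820
  c=3: 3 × 0.77 = 2.310
  c=4: 4 × 0.63 = 2.520
  c=5: 5 × 0.49 = 2.450
Maximum at c = 4 (2.520 weaned pups).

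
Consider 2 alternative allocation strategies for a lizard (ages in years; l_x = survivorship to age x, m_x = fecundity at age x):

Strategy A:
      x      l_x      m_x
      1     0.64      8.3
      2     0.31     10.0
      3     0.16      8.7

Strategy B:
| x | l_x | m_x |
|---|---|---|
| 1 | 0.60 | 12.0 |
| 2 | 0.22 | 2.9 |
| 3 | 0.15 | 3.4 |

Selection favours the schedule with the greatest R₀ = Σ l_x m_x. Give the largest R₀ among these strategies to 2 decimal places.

9.80

Strategy A: R₀ = 0.64×8.3 + 0.31×10.0 + 0.16×8.7 = 9.8040
Strategy B: R₀ = 0.60×12.0 + 0.22×2.9 + 0.15×3.4 = 8.3480
Highest R₀: strategy A with 9.8040.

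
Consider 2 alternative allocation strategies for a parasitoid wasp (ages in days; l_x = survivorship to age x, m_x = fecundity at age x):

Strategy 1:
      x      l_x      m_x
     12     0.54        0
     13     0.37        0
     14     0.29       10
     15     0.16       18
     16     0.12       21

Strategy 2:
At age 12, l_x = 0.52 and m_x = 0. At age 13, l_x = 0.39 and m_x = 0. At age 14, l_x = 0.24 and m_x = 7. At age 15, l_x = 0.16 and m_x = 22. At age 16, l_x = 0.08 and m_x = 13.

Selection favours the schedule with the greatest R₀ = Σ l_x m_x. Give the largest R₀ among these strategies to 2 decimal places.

Strategy 1: R₀ = 0.54×0 + 0.37×0 + 0.29×10 + 0.16×18 + 0.12×21 = 8.3000
Strategy 2: R₀ = 0.52×0 + 0.39×0 + 0.24×7 + 0.16×22 + 0.08×13 = 6.2400
Highest R₀: strategy 1 with 8.3000.

8.30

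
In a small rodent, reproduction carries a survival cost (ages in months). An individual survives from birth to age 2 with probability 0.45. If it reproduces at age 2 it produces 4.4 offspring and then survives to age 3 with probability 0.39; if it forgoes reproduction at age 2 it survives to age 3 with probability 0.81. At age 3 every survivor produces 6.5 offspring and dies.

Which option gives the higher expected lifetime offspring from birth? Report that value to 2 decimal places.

breed at age 2: R₀ = 0.45 × (4.4 + 0.39 × 6.5) = 0.45 × 6.9350 = 3.1208
delay to age 3: R₀ = 0.45 × (0.81 × 6.5) = 0.45 × 5.2650 = 2.3693
Higher: breed at age 2 (3.1208).

3.12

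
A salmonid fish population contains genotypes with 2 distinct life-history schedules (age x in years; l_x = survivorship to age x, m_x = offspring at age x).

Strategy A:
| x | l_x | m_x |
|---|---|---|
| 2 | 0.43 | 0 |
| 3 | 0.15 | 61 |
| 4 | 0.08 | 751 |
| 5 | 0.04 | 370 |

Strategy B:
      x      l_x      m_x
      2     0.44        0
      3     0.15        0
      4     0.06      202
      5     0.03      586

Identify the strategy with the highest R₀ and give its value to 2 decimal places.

Strategy A: R₀ = 0.43×0 + 0.15×61 + 0.08×751 + 0.04×370 = 84.0300
Strategy B: R₀ = 0.44×0 + 0.15×0 + 0.06×202 + 0.03×586 = 29.7000
Highest R₀: strategy A with 84.0300.

84.03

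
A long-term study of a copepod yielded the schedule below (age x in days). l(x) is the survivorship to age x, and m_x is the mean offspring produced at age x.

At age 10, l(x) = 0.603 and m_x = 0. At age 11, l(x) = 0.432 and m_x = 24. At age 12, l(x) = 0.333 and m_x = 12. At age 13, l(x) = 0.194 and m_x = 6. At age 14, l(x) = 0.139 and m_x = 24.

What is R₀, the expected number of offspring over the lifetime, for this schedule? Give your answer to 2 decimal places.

R₀ = Σ l(x) m_x:
  age 10: 0.603 × 0 = 0.0000
  age 11: 0.432 × 24 = 10.3680
  age 12: 0.333 × 12 = 3.9960
  age 13: 0.194 × 6 = 1.1640
  age 14: 0.139 × 24 = 3.3360
R₀ = 0.0000 + 10.3680 + 3.9960 + 1.1640 + 3.3360 = 18.8640

18.86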